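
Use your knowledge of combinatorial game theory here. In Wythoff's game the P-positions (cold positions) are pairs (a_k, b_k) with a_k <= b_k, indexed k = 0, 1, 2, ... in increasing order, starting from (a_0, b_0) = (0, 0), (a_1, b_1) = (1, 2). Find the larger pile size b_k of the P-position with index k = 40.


By Wythoff's theorem, a_k = floor(k * phi) and b_k = floor(k * phi^2) = a_k + k, where phi = (1 + sqrt(5))/2 is the golden ratio.
phi = (1 + sqrt(5))/2 = 1.618034
phi^2 = phi + 1 = 2.618034
k = 40
k * phi^2 = 40 * 2.618034 = 104.721360
b_40 = floor(k * phi^2) = 104 (check: a_40 + k = 64 + 40 = 104)

104


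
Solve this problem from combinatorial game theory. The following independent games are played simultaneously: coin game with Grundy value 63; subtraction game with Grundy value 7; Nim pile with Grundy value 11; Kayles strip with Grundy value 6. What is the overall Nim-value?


By the Sprague-Grundy theorem, the Grundy value of a sum of games is the XOR of individual Grundy values.
coin game: Grundy value = 63. Running XOR: 0 XOR 63 = 63
subtraction game: Grundy value = 7. Running XOR: 63 XOR 7 = 56
Nim pile: Grundy value = 11. Running XOR: 56 XOR 11 = 51
Kayles strip: Grundy value = 6. Running XOR: 51 XOR 6 = 53
The combined Grundy value is 53.

53


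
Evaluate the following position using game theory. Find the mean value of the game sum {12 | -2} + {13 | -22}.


G1 = {12 | -2}, G2 = {13 | -22}
Each is a switch {a | b} with numbers a > b; its mean value is (a + b)/2, and mean value is additive over game sums: m(G1 + G2) = m(G1) + m(G2).
Mean of G1 = (12 + (-2))/2 = 10/2 = 5
Mean of G2 = (13 + (-22))/2 = -9/2 = -9/2
Mean of G1 + G2 = 5 + -9/2 = 1/2

1/2


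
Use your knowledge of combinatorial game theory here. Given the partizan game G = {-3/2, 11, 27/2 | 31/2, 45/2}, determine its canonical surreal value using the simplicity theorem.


Left options: {-3/2, 11, 27/2}, max = 27/2
Right options: {31/2, 45/2}, min = 31/2
All options are numbers and max(Left) < min(Right), so by the simplicity theorem the value is the simplest (earliest-born) number strictly between 27/2 and 31/2.
Integers 14 through 15 all lie strictly between 27/2 and 31/2.
Among integers, the simplest (lowest birthday = smallest |n|; 0 is born on day 0, +-n on day n) is 14.
No non-integer in the interval can be simpler: if x is a non-integer in the interval, then floor(x) or ceil(x) also lies in the interval (the interval contains an integer), and both are proper prefixes of x's sign expansion, i.e. born earlier. So the game value is 14.
Game value = 14

14


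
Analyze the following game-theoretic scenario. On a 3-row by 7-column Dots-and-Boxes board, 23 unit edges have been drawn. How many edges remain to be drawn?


Grid: 3 x 7 boxes, i.e. 4 rows and 8 columns of dots.
Horizontal edges: (rows + 1) * cols = 4 * 7 = 28
Vertical edges: rows * (cols + 1) = 3 * 8 = 24
Total edges: 28 + 24 = 52
Edges drawn: 23
Remaining: 52 - 23 = 29

29


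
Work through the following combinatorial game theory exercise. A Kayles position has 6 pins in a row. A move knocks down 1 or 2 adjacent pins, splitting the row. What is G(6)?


Kayles: a move removes 1 or 2 adjacent pins from a contiguous row.
Removing pins from a row of k leaves two independent rows (a, b) with a + b = k - 1 (one pin) or a + b = k - 2 (two pins); an end removal gives a = 0.
By Sprague-Grundy, G(k) = mex{ G(a) XOR G(b) } over all these splits. G(0) = 0.
G(1): splits (0,0):0^0=0 -> mex({0}) = 1
G(2): splits (0,1):0^1=1 (0,0):0^0=0 -> mex({0, 1}) = 2
G(3): splits (0,2):0^2=2 (1,1):1^1=0 (0,1):0^1=1 -> mex({0, 1, 2}) = 3
G(4): splits (0,3):0^3=3 (1,2):1^2=3 (0,2):0^2=2 (1,1):1^1=0 -> mex({0, 2, 3}) = 1
G(5): splits (0,4):0^1=1 (1,3):1^3=2 (2,2):2^2=0 (0,3):0^3=3 (1,2):1^2=3 -> mex({0, 1, 2, 3}) = 4
G(6) = mex({0, 1, 2, 4}) = 3
Therefore G(6) = 3.

3


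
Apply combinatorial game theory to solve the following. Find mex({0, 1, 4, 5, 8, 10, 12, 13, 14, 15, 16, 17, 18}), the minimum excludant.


Set = {0, 1, 4, 5, 8, 10, 12, 13, 14, 15, 16, 17, 18}
0 is in the set.
1 is in the set.
2 is NOT in the set. This is the mex.
mex = 2

2


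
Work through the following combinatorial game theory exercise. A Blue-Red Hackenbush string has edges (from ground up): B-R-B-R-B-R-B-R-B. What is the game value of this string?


Edges (from ground): B-R-B-R-B-R-B-R-B
By Berlekamp's sign-expansion rule, a Blue-Red Hackenbush stalk has the value of the surreal number whose sign sequence is the edge sequence with B -> + and R -> -.
Sign sequence: +-+-+-+-+
Trace the sign expansion in the surreal number tree, starting from 0:
Edge 1: B (sign +) -> bounds (0, +inf), value = 1
Edge 2: R (sign -) -> bounds (0, 1), value = 1/2
Edge 3: B (sign +) -> bounds (1/2, 1), value = 3/4
Edge 4: R (sign -) -> bounds (1/2, 3/4), value = 5/8
Edge 5: B (sign +) -> bounds (5/8, 3/4), value = 11/16
Edge 6: R (sign -) -> bounds (5/8, 11/16), value = 21/32
Edge 7: B (sign +) -> bounds (21/32, 11/16), value = 43/64
Edge 8: R (sign -) -> bounds (21/32, 43/64), value = 85/128
Edge 9: B (sign +) -> bounds (85/128, 43/64), value = 171/256
Game value = 171/256

171/256


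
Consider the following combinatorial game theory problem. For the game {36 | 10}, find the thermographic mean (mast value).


Game = {36 | 10}, a switch {a | b} with numbers a > b.
Its thermograph has left wall a - t and right wall b + t, which meet at t = (a - b)/2, where both equal (a + b)/2. So the mast (mean value) is at (a + b)/2.
Mean = (36 + (10))/2 = 46/2 = 23

23


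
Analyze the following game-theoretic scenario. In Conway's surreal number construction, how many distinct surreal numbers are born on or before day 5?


Day 0: {|} = 0 is born. Count = 1.
Day n: the number of surreal numbers born by day n is 2^(n+1) - 1.
By day 0: 2^1 - 1 = 1
By day 1: 2^2 - 1 = 3
By day 2: 2^3 - 1 = 7
By day 3: 2^4 - 1 = 15
By day 4: 2^5 - 1 = 31
By day 5: 2^6 - 1 = 63
By day 5: 63 surreal numbers.

63


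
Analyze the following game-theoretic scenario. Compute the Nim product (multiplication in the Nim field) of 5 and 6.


Nim multiplication is bilinear over XOR: (u XOR v) * w = (u*w) XOR (v*w).
So we split each operand into its bit components and XOR the pairwise Nim products.
5 = 1 + 4 (as XOR of powers of 2).
6 = 2 + 4 (as XOR of powers of 2).
Using the standard Nim-product table on single bits:
  2*2 = 3,   2*4 = 8,   2*8 = 12,
  4*4 = 6,   4*8 = 11,  8*8 = 13,
and  1*x = x (identity), k*l = l*k (commutative).
Pairwise Nim products:
  1 * 2 = 2
  1 * 4 = 4
  4 * 2 = 8
  4 * 4 = 6
XOR them: 2 XOR 4 XOR 8 XOR 6 = 8.
Result: 5 * 6 = 8 (in Nim).

8


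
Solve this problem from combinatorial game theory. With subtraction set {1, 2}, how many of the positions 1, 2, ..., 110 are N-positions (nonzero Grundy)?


Subtraction set S = {1, 2}, so G(n) = n mod 3.
G(n) = 0 when n is a multiple of 3.
Multiples of 3 in [1, 110]: 36
N-positions (nonzero Grundy) = 110 - 36 = 74

74


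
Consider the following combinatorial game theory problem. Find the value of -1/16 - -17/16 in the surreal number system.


x = -1/16, y = -17/16
Converting to common denominator: 16
x = -1/16, y = -17/16
x - y = -1/16 - -17/16 = 1

1


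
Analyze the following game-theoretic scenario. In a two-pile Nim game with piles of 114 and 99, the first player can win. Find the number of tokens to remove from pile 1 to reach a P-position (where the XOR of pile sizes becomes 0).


Piles: 114 and 99
Current XOR: 114 XOR 99 = 17 (non-zero, so this is an N-position).
To make the XOR zero, we need to find a move that balances the piles.
For pile 1 (size 114): target = 114 XOR 17 = 99
We reduce pile 1 from 114 to 99.
Tokens removed: 114 - 99 = 15
Verification: 99 XOR 99 = 0

15


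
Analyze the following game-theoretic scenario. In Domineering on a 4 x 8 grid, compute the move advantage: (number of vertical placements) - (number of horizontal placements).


Board is 4 x 8 (rows x cols).
Left (vertical) placements: (rows-1) * cols = 3 * 8 = 24
Right (horizontal) placements: rows * (cols-1) = 4 * 7 = 28
Advantage = Left - Right = 24 - 28 = -4

-4


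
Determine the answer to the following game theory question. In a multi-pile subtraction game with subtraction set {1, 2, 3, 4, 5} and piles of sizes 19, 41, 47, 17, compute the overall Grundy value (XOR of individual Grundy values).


Subtraction set: {1, 2, 3, 4, 5}
For this subtraction set, G(n) = n mod 6 (period = max + 1 = 6).
Pile 1 (size 19): G(19) = 19 mod 6 = 1
Pile 2 (size 41): G(41) = 41 mod 6 = 5
Pile 3 (size 47): G(47) = 47 mod 6 = 5
Pile 4 (size 17): G(17) = 17 mod 6 = 5
Total Grundy value = XOR of all: 1 XOR 5 XOR 5 XOR 5 = 4

4


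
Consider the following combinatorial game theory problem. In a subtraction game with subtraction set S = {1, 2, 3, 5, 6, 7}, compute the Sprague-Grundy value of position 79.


The subtraction set is S = {1, 2, 3, 5, 6, 7}.
G(k) = mex{ G(k - s) : s in S, s <= k }. We compute iteratively: G(0) = 0.
G(1) = mex({0}) = 1
G(2) = mex({0, 1}) = 2
G(3) = mex({0, 1, 2}) = 3
G(4) = mex({1, 2, 3}) = 0
G(5) = mex({0, 2, 3}) = 1
G(6) = mex({0, 1, 3}) = 2
G(7) = mex({0, 1, 2}) = 3
G(8) = mex({1, 2, 3}) = 0
G(9) = mex({0, 2, 3}) = 1
G(10) = mex({0, 1, 3}) = 2
Observe that G(4)..G(10) = 0, 1, 2, 3, 0, 1, 2 repeats G(0)..G(6) = 0, 1, 2, 3, 0, 1, 2.
For k >= max(S) = 7, G(k) is determined by the previous 7 values G(k-7)..G(k-1); a window of 7 consecutive values has recurred shifted by 4, so by induction G(k + 4) = G(k) for all k >= 0: the sequence is periodic from the start with period 4.
One period: G(0..3) = 0, 1, 2, 3.
79 mod 4 = 3, so G(79) = G(3) = 3.

3


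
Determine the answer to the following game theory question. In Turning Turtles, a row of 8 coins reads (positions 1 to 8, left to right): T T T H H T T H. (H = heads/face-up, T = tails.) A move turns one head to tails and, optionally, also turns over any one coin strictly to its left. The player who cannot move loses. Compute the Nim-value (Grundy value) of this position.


Coins: T T T H H T T H
Key fact: a single head at position k behaves exactly like a Nim heap of size k (turning it to T and optionally flipping a coin at j < k corresponds to moving the heap from k to j, or to 0), and heads combine as a disjunctive sum (two heads at the same place would cancel, matching j XOR j = 0). So the Nim-value is the XOR of the 1-indexed positions of the heads.
Face-up positions (1-indexed): [4, 5, 8]
XOR 0 with 4: 0 XOR 4 = 4
XOR 4 with 5: 4 XOR 5 = 1
XOR 1 with 8: 1 XOR 8 = 9
Nim-value = 9

9


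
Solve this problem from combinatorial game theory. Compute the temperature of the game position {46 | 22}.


The game is {46 | 22}, a switch {a | b} with numbers a > b.
Cooling {a | b} by t gives {a - t | b + t}, which stops being hot when a - t = b + t, i.e. at t = (a - b)/2. So the temperature of a switch is (a - b)/2.
Temperature = (Left option - Right option) / 2
= (46 - (22)) / 2
= 24 / 2
= 12

12


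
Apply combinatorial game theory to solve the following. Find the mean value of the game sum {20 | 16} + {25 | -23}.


G1 = {20 | 16}, G2 = {25 | -23}
Each is a switch {a | b} with numbers a > b; its mean value is (a + b)/2, and mean value is additive over game sums: m(G1 + G2) = m(G1) + m(G2).
Mean of G1 = (20 + (16))/2 = 36/2 = 18
Mean of G2 = (25 + (-23))/2 = 2/2 = 1
Mean of G1 + G2 = 18 + 1 = 19

19


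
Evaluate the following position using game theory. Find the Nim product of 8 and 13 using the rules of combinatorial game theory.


Nim multiplication is bilinear over XOR: (u XOR v) * w = (u*w) XOR (v*w).
So we split each operand into its bit components and XOR the pairwise Nim products.
8 = 8 (as XOR of powers of 2).
13 = 1 + 4 + 8 (as XOR of powers of 2).
Using the standard Nim-product table on single bits:
  2*2 = 3,   2*4 = 8,   2*8 = 12,
  4*4 = 6,   4*8 = 11,  8*8 = 13,
and  1*x = x (identity), k*l = l*k (commutative).
Pairwise Nim products:
  8 * 1 = 8
  8 * 4 = 11
  8 * 8 = 13
XOR them: 8 XOR 11 XOR 13 = 14.
Result: 8 * 13 = 14 (in Nim).

14


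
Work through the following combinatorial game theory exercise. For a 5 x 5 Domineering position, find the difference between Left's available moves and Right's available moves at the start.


Board is 5 x 5 (rows x cols).
Left (vertical) placements: (rows-1) * cols = 4 * 5 = 20
Right (horizontal) placements: rows * (cols-1) = 5 * 4 = 20
Advantage = Left - Right = 20 - 20 = 0

0


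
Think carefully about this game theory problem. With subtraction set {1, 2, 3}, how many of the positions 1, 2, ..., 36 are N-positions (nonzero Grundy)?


Subtraction set S = {1, 2, 3}, so G(n) = n mod 4.
G(n) = 0 when n is a multiple of 4.
Multiples of 4 in [1, 36]: 9
N-positions (nonzero Grundy) = 36 - 9 = 27

27


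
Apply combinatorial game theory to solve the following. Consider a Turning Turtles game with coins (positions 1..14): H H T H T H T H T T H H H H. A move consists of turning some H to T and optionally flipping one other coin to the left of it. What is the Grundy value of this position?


Coins: H H T H T H T H T T H H H H
Key fact: a single head at position k behaves exactly like a Nim heap of size k (turning it to T and optionally flipping a coin at j < k corresponds to moving the heap from k to j, or to 0), and heads combine as a disjunctive sum (two heads at the same place would cancel, matching j XOR j = 0). So the Nim-value is the XOR of the 1-indexed positions of the heads.
Face-up positions (1-indexed): [1, 2, 4, 6, 8, 11, 12, 13, 14]
XOR 0 with 1: 0 XOR 1 = 1
XOR 1 with 2: 1 XOR 2 = 3
XOR 3 with 4: 3 XOR 4 = 7
XOR 7 with 6: 7 XOR 6 = 1
XOR 1 with 8: 1 XOR 8 = 9
XOR 9 with 11: 9 XOR 11 = 2
XOR 2 with 12: 2 XOR 12 = 14
XOR 14 with 13: 14 XOR 13 = 3
XOR 3 with 14: 3 XOR 14 = 13
Nim-value = 13

13


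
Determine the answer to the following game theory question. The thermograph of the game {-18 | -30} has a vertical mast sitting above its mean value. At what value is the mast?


Game = {-18 | -30}, a switch {a | b} with numbers a > b.
Its thermograph has left wall a - t and right wall b + t, which meet at t = (a - b)/2, where both equal (a + b)/2. So the mast (mean value) is at (a + b)/2.
Mean = (-18 + (-30))/2 = -48/2 = -24

-24


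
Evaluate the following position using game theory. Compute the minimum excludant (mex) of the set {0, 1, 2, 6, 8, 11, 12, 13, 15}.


Set = {0, 1, 2, 6, 8, 11, 12, 13, 15}
0 is in the set.
1 is in the set.
2 is in the set.
3 is NOT in the set. This is the mex.
mex = 3

3


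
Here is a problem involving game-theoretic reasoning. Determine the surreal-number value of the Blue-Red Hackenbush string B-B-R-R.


Edges (from ground): B-B-R-R
By Berlekamp's sign-expansion rule, a Blue-Red Hackenbush stalk has the value of the surreal number whose sign sequence is the edge sequence with B -> + and R -> -.
Sign sequence: ++--
Trace the sign expansion in the surreal number tree, starting from 0:
Edge 1: B (sign +) -> bounds (0, +inf), value = 1
Edge 2: B (sign +) -> bounds (1, +inf), value = 2
Edge 3: R (sign -) -> bounds (1, 2), value = 3/2
Edge 4: R (sign -) -> bounds (1, 3/2), value = 5/4
Game value = 5/4

5/4


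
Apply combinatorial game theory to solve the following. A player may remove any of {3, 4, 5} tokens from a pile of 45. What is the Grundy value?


The subtraction set is S = {3, 4, 5}.
G(k) = mex{ G(k - s) : s in S, s <= k }. We compute iteratively: G(0) = 0.
G(1) = mex({}) = 0
G(2) = mex({}) = 0
G(3) = mex({0}) = 1
G(4) = mex({0}) = 1
G(5) = mex({0}) = 1
G(6) = mex({0, 1}) = 2
G(7) = mex({0, 1}) = 2
G(8) = mex({1}) = 0
G(9) = mex({1, 2}) = 0
G(10) = mex({1, 2}) = 0
G(11) = mex({0, 2}) = 1
G(12) = mex({0, 2}) = 1
Observe that G(8)..G(12) = 0, 0, 0, 1, 1 repeats G(0)..G(4) = 0, 0, 0, 1, 1.
For k >= max(S) = 5, G(k) is determined by the previous 5 values G(k-5)..G(k-1); a window of 5 consecutive values has recurred shifted by 8, so by induction G(k + 8) = G(k) for all k >= 0: the sequence is periodic from the start with period 8.
One period: G(0..7) = 0, 0, 0, 1, 1, 1, 2, 2.
45 mod 8 = 5, so G(45) = G(5) = 1.

1


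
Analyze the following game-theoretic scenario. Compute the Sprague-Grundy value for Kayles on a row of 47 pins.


Kayles: a move removes 1 or 2 adjacent pins from a contiguous row.
Removing pins from a row of k leaves two independent rows (a, b) with a + b = k - 1 (one pin) or a + b = k - 2 (two pins); an end removal gives a = 0.
By Sprague-Grundy, G(k) = mex{ G(a) XOR G(b) } over all these splits. G(0) = 0.
G(1): splits (0,0):0^0=0 -> mex({0}) = 1
G(2): splits (0,1):0^1=1 (0,0):0^0=0 -> mex({0, 1}) = 2
G(3): splits (0,2):0^2=2 (1,1):1^1=0 (0,1):0^1=1 -> mex({0, 1, 2}) = 3
G(4): splits (0,3):0^3=3 (1,2):1^2=3 (0,2):0^2=2 (1,1):1^1=0 -> mex({0, 2, 3}) = 1
G(5): splits (0,4):0^1=1 (1,3):1^3=2 (2,2):2^2=0 (0,3):0^3=3 (1,2):1^2=3 -> mex({0, 1, 2, 3}) = 4
G(6) = mex({0, 1, 2, 4}) = 3
G(7) = mex({0, 1, 3, 4, 5}) = 2
G(8) = mex({0, 2, 3, 5, 6}) = 1
G(9) = mex({0, 1, 2, 3, 6, 7}) = 4
G(10) = mex({0, 1, 3, 4, 5, 7}) = 2
G(11) = mex({0, 1, 2, 3, 4, 5}) = 6
G(12) = mex({0, 1, 2, 3, 5, 6, 7}) = 4
G(13) = mex({0, 2, 3, 4, 6, 7}) = 1
G(14) = mex({0, 1, 4, 5, 6, 7}) = 2
G(15) = mex({0, 1, 2, 3, 4, 5, 6}) = 7
G(16) = mex({0, 2, 3, 5, 6, 7}) = 1
G(17) = mex({0, 1, 2, 3, 5, 6, 7}) = 4
G(18) = mex({0, 1, 2, 4, 5, 6}) = 3
G(19) = mex({0, 1, 3, 4, 5, 7}) = 2
G(20) = mex({0, 2, 3, 4, 5, 6, 7}) = 1
G(21) = mex({0, 1, 2, 3, 5, 6, 7}) = 4
G(22) = mex({0, 1, 2, 3, 4, 5, 7}) = 6
G(23) = mex({0, 1, 2, 3, 4, 5, 6}) = 7
G(24) = mex({0, 1, 2, 3, 5, 6, 7}) = 4
G(25) = mex({0, 2, 3, 4, 6, 7}) = 1
G(26) = mex({0, 1, 3, 4, 5, 6, 7}) = 2
G(27) = mex({0, 1, 2, 3, 4, 5, 6, 7}) = 8
G(28) = mex({0, 1, 2, 3, 4, 6, 7, 8}) = 5
G(29) = mex({0, 1, 2, 3, 5, 6, 7, 8, 9}) = 4
G(30) = mex({0, 1, 2, 3, 4, 5, 6, 9, 10}) = 7
G(31) = mex({0, 1, 3, 4, 5, 7, 10, 11}) = 2
G(32) = mex({0, 2, 3, 4, 5, 6, 7, 9, 11}) = 1
G(33) = mex({0, 1, 2, 3, 4, 5, 6, 7, 9, 12}) = 8
G(34) = mex({0, 1, 2, 3, 4, 5, 7, 8, 11, 12}) = 6
G(35) = mex({0, 1, 2, 3, 4, 5, 6, 8, 9, 10, 11}) = 7
G(36) = mex({0, 1, 2, 3, 5, 6, 7, 9, 10}) = 4
G(37) = mex({0, 2, 3, 4, 6, 7, 9, 10, 11, 12}) = 1
G(38) = mex({0, 1, 3, 4, 5, 6, 7, 9, 10, 11, 12}) = 2
G(39) = mex({0, 1, 2, 4, 5, 6, 7, 9, 10, 12, 14}) = 3
G(40) = mex({0, 2, 3, 4, 6, 7, 11, 12, 14}) = 1
G(41) = mex({0, 1, 2, 3, 5, 6, 7, 9, 10, 11, 12}) = 4
G(42) = mex({0, 1, 2, 3, 4, 5, 6, 9, 10}) = 7
G(43) = mex({0, 1, 3, 4, 5, 7, 9, 10, 12, 15}) = 2
G(44) = mex({0, 2, 3, 4, 5, 6, 7, 9, 10, 12, 15}) = 1
G(45) = mex({0, 1, 2, 3, 4, 5, 6, 7, 9, 10, 12, 14}) = 8
G(46) = mex({0, 1, 3, 4, 5, 7, 8, 11, 12, 14}) = 2
G(47) = mex({0, 1, 2, 3, 4, 5, 6, 8, 9, 10, 11, 12}) = 7
Therefore G(47) = 7.

7


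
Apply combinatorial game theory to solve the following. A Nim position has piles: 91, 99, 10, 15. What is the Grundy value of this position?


We need the XOR (exclusive or) of all pile sizes.
After XOR-ing pile 1 (size 91): 0 XOR 91 = 91
After XOR-ing pile 2 (size 99): 91 XOR 99 = 56
After XOR-ing pile 3 (size 10): 56 XOR 10 = 50
After XOR-ing pile 4 (size 15): 50 XOR 15 = 61
The Nim-value of this position is 61.

61


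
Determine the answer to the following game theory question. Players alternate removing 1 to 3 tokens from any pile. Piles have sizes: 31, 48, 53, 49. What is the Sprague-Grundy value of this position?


Subtraction set: {1, 2, 3}
For this subtraction set, G(n) = n mod 4 (period = max + 1 = 4).
Pile 1 (size 31): G(31) = 31 mod 4 = 3
Pile 2 (size 48): G(48) = 48 mod 4 = 0
Pile 3 (size 53): G(53) = 53 mod 4 = 1
Pile 4 (size 49): G(49) = 49 mod 4 = 1
Total Grundy value = XOR of all: 3 XOR 0 XOR 1 XOR 1 = 3

3


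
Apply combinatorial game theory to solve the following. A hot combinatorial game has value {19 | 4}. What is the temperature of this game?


The game is {19 | 4}, a switch {a | b} with numbers a > b.
Cooling {a | b} by t gives {a - t | b + t}, which stops being hot when a - t = b + t, i.e. at t = (a - b)/2. So the temperature of a switch is (a - b)/2.
Temperature = (Left option - Right option) / 2
= (19 - (4)) / 2
= 15 / 2
= 15/2

15/2


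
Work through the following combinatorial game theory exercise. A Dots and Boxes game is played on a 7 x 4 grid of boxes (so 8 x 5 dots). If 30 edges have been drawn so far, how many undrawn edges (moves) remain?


Grid: 7 x 4 boxes, i.e. 8 rows and 5 columns of dots.
Horizontal edges: (rows + 1) * cols = 8 * 4 = 32
Vertical edges: rows * (cols + 1) = 7 * 5 = 35
Total edges: 32 + 35 = 67
Edges drawn: 30
Remaining: 67 - 30 = 37

37


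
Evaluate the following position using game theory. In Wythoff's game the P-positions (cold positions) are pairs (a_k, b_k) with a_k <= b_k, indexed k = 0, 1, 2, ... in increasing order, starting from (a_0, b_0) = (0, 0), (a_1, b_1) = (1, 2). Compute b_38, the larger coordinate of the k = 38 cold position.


By Wythoff's theorem, a_k = floor(k * phi) and b_k = floor(k * phi^2) = a_k + k, where phi = (1 + sqrt(5))/2 is the golden ratio.
phi = (1 + sqrt(5))/2 = 1.618034
phi^2 = phi + 1 = 2.618034
k = 38
k * phi^2 = 38 * 2.618034 = 99.485292
b_38 = floor(k * phi^2) = 99 (check: a_38 + k = 61 + 38 = 99)

99


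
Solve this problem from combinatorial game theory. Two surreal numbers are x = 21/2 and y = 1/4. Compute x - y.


x = 21/2, y = 1/4
Converting to common denominator: 4
x = 42/4, y = 1/4
x - y = 21/2 - 1/4 = 41/4

41/4


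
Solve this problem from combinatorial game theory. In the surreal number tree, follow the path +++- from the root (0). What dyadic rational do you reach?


Sign expansion: +++-
Rule: track bounds (lo, hi), initially (-inf, +inf). On '+', the current value becomes lo and we move to the simplest number in (value, hi): value + 1 if hi = +inf, otherwise the midpoint (value + hi)/2. On '-', the current value becomes hi and we move to value - 1 if lo = -inf, otherwise the midpoint (lo + value)/2.
Start at 0.
Step 1: sign = +, move right. Bounds: (0, +inf). Value = 1
Step 2: sign = +, move right. Bounds: (1, +inf). Value = 2
Step 3: sign = +, move right. Bounds: (2, +inf). Value = 3
Step 4: sign = -, move left. Bounds: (2, 3). Value = 5/2
The surreal number with sign expansion +++- is 5/2.

5/2


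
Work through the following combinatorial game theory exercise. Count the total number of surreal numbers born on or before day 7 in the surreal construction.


Day 0: {|} = 0 is born. Count = 1.
Day n: the number of surreal numbers born by day n is 2^(n+1) - 1.
By day 0: 2^1 - 1 = 1
By day 1: 2^2 - 1 = 3
By day 2: 2^3 - 1 = 7
By day 3: 2^4 - 1 = 15
By day 4: 2^5 - 1 = 31
By day 5: 2^6 - 1 = 63
By day 6: 2^7 - 1 = 127
By day 7: 2^8 - 1 = 255
By day 7: 255 surreal numbers.

255


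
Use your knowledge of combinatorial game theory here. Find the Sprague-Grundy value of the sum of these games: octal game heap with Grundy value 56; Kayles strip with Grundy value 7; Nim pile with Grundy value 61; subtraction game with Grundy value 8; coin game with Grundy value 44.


By the Sprague-Grundy theorem, the Grundy value of a sum of games is the XOR of individual Grundy values.
octal game heap: Grundy value = 56. Running XOR: 0 XOR 56 = 56
Kayles strip: Grundy value = 7. Running XOR: 56 XOR 7 = 63
Nim pile: Grundy value = 61. Running XOR: 63 XOR 61 = 2
subtraction game: Grundy value = 8. Running XOR: 2 XOR 8 = 10
coin game: Grundy value = 44. Running XOR: 10 XOR 44 = 38
The combined Grundy value is 38.

38


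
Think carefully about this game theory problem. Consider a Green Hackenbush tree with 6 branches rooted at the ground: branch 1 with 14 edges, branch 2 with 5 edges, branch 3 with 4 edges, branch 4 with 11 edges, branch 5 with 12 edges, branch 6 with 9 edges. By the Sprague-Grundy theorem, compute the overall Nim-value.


The tree has 6 branches from the ground vertex.
In Green Hackenbush, the Nim-value of a simple path of length k is k.
Branch 1: length 14, Nim-value = 14
Branch 2: length 5, Nim-value = 5
Branch 3: length 4, Nim-value = 4
Branch 4: length 11, Nim-value = 11
Branch 5: length 12, Nim-value = 12
Branch 6: length 9, Nim-value = 9
Total Nim-value = XOR of all branch values:
0 XOR 14 = 14
14 XOR 5 = 11
11 XOR 4 = 15
15 XOR 11 = 4
4 XOR 12 = 8
8 XOR 9 = 1
Nim-value of the tree = 1

1


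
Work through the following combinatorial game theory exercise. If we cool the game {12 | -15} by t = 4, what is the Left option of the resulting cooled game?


Original game: {12 | -15} (a switch {a | b} with a > b).
Cooling by t (for t below the temperature (a - b)/2 = 27/2) taxes each move by t: {a | b} cooled by t is {a - t | b + t}.
Cooling amount: t = 4
Cooled Left option: 12 - 4 = 8
Cooled Right option: -15 + 4 = -11
Cooled game: {8 | -11}
Left option = 8

8


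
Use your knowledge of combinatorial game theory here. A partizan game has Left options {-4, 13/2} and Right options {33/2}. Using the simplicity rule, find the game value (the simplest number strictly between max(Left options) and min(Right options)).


Left options: {-4, 13/2}, max = 13/2
Right options: {33/2}, min = 33/2
All options are numbers and max(Left) < min(Right), so by the simplicity theorem the value is the simplest (earliest-born) number strictly between 13/2 and 33/2.
Integers 7 through 16 all lie strictly between 13/2 and 33/2.
Among integers, the simplest (lowest birthday = smallest |n|; 0 is born on day 0, +-n on day n) is 7.
No non-integer in the interval can be simpler: if x is a non-integer in the interval, then floor(x) or ceil(x) also lies in the interval (the interval contains an integer), and both are proper prefixes of x's sign expansion, i.e. born earlier. So the game value is 7.
Game value = 7

7


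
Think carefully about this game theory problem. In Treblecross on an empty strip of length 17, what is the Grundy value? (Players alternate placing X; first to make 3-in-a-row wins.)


Treblecross: place X on empty cells; 3-in-a-row wins.
Playing within two cells of an existing X lets the opponent win at once, so sensible play treats the cells i-2..i+2 around each X as dead. The player left with no safe cell loses, so this is a normal-play take-away game on strips of safe cells.
Placing X at cell i (0-indexed) of a strip of k safe cells leaves independent strips of sizes max(0, i-2) and max(0, k-i-3). Hence G(k) = mex{ G(max(0,i-2)) XOR G(max(0,k-i-3)) : 0 <= i < k }, with G(0) = 0.
G(1): splits (0,0):0^0=0 -> mex({0}) = 1
G(2): splits (0,0):0^0=0 -> mex({0}) = 1
G(3): splits (0,0):0^0=0 -> mex({0}) = 1
G(4): splits (0,1):0^1=1 (0,0):0^0=0 -> mex({0, 1}) = 2
G(5): splits (0,2):0^1=1 (0,1):0^1=1 (0,0):0^0=0 -> mex({0, 1}) = 2
G(6) = mex({1}) = 0
G(7) = mex({0, 1, 2}) = 3
G(8) = mex({0, 1, 2}) = 3
G(9) = mex({0, 2}) = 1
G(10) = mex({0, 2, 3}) = 1
G(11) = mex({0, 3}) = 1
G(12) = mex({1, 3}) = 0
G(13) = mex({0, 1, 2, 3}) = 4
G(14) = mex({0, 1, 2}) = 3
G(15) = mex({0, 1, 2}) = 3
G(16) = mex({0, 1, 2, 4}) = 3
G(17) = mex({0, 1, 3, 4}) = 2
Therefore G(17) = 2.

2


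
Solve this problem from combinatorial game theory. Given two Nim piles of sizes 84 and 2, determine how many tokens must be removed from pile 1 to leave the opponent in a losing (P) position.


Piles: 84 and 2
Current XOR: 84 XOR 2 = 86 (non-zero, so this is an N-position).
To make the XOR zero, we need to find a move that balances the piles.
For pile 1 (size 84): target = 84 XOR 86 = 2
We reduce pile 1 from 84 to 2.
Tokens removed: 84 - 2 = 82
Verification: 2 XOR 2 = 0

82


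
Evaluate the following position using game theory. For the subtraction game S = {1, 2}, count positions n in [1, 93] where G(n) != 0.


Subtraction set S = {1, 2}, so G(n) = n mod 3.
G(n) = 0 when n is a multiple of 3.
Multiples of 3 in [1, 93]: 31
N-positions (nonzero Grundy) = 93 - 31 = 62

62


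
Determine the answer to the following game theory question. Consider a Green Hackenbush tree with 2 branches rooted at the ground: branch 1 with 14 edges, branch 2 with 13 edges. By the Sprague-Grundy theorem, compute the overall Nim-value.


The tree has 2 branches from the ground vertex.
In Green Hackenbush, the Nim-value of a simple path of length k is k.
Branch 1: length 14, Nim-value = 14
Branch 2: length 13, Nim-value = 13
Total Nim-value = XOR of all branch values:
0 XOR 14 = 14
14 XOR 13 = 3
Nim-value of the tree = 3

3


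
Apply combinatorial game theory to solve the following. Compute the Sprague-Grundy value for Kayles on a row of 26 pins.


Kayles: a move removes 1 or 2 adjacent pins from a contiguous row.
Removing pins from a row of k leaves two independent rows (a, b) with a + b = k - 1 (one pin) or a + b = k - 2 (two pins); an end removal gives a = 0.
By Sprague-Grundy, G(k) = mex{ G(a) XOR G(b) } over all these splits. G(0) = 0.
G(1): splits (0,0):0^0=0 -> mex({0}) = 1
G(2): splits (0,1):0^1=1 (0,0):0^0=0 -> mex({0, 1}) = 2
G(3): splits (0,2):0^2=2 (1,1):1^1=0 (0,1):0^1=1 -> mex({0, 1, 2}) = 3
G(4): splits (0,3):0^3=3 (1,2):1^2=3 (0,2):0^2=2 (1,1):1^1=0 -> mex({0, 2, 3}) = 1
G(5): splits (0,4):0^1=1 (1,3):1^3=2 (2,2):2^2=0 (0,3):0^3=3 (1,2):1^2=3 -> mex({0, 1, 2, 3}) = 4
G(6) = mex({0, 1, 2, 4}) = 3
G(7) = mex({0, 1, 3, 4, 5}) = 2
G(8) = mex({0, 2, 3, 5, 6}) = 1
G(9) = mex({0, 1, 2, 3, 6, 7}) = 4
G(10) = mex({0, 1, 3, 4, 5, 7}) = 2
G(11) = mex({0, 1, 2, 3, 4, 5}) = 6
G(12) = mex({0, 1, 2, 3, 5, 6, 7}) = 4
G(13) = mex({0, 2, 3, 4, 6, 7}) = 1
G(14) = mex({0, 1, 4, 5, 6, 7}) = 2
G(15) = mex({0, 1, 2, 3, 4, 5, 6}) = 7
G(16) = mex({0, 2, 3, 5, 6, 7}) = 1
G(17) = mex({0, 1, 2, 3, 5, 6, 7}) = 4
G(18) = mex({0, 1, 2, 4, 5, 6}) = 3
G(19) = mex({0, 1, 3, 4, 5, 7}) = 2
G(20) = mex({0, 2, 3, 4, 5, 6, 7}) = 1
G(21) = mex({0, 1, 2, 3, 5, 6, 7}) = 4
G(22) = mex({0, 1, 2, 3, 4, 5, 7}) = 6
G(23) = mex({0, 1, 2, 3, 4, 5, 6}) = 7
G(24) = mex({0, 1, 2, 3, 5, 6, 7}) = 4
G(25) = mex({0, 2, 3, 4, 6, 7}) = 1
G(26) = mex({0, 1, 3, 4, 5, 6, 7}) = 2
Therefore G(26) = 2.

2


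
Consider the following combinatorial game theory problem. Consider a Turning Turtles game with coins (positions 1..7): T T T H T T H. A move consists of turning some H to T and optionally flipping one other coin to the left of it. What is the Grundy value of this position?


Coins: T T T H T T H
Key fact: a single head at position k behaves exactly like a Nim heap of size k (turning it to T and optionally flipping a coin at j < k corresponds to moving the heap from k to j, or to 0), and heads combine as a disjunctive sum (two heads at the same place would cancel, matching j XOR j = 0). So the Nim-value is the XOR of the 1-indexed positions of the heads.
Face-up positions (1-indexed): [4, 7]
XOR 0 with 4: 0 XOR 4 = 4
XOR 4 with 7: 4 XOR 7 = 3
Nim-value = 3

3


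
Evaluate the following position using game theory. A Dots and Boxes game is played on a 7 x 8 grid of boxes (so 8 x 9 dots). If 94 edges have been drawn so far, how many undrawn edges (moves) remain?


Grid: 7 x 8 boxes, i.e. 8 rows and 9 columns of dots.
Horizontal edges: (rows + 1) * cols = 8 * 8 = 64
Vertical edges: rows * (cols + 1) = 7 * 9 = 63
Total edges: 64 + 63 = 127
Edges drawn: 94
Remaining: 127 - 94 = 33

33


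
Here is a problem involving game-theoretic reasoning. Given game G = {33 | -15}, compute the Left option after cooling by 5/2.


Original game: {33 | -15} (a switch {a | b} with a > b).
Cooling by t (for t below the temperature (a - b)/2 = 24) taxes each move by t: {a | b} cooled by t is {a - t | b + t}.
Cooling amount: t = 5/2
Cooled Left option: 33 - 5/2 = 61/2
Cooled Right option: -15 + 5/2 = -25/2
Cooled game: {61/2 | -25/2}
Left option = 61/2

61/2


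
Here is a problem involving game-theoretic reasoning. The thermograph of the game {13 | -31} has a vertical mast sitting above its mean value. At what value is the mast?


Game = {13 | -31}, a switch {a | b} with numbers a > b.
Its thermograph has left wall a - t and right wall b + t, which meet at t = (a - b)/2, where both equal (a + b)/2. So the mast (mean value) is at (a + b)/2.
Mean = (13 + (-31))/2 = -18/2 = -9

-9


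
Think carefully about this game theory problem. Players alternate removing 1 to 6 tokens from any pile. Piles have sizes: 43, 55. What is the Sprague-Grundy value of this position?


Subtraction set: {1, 2, 3, 4, 5, 6}
For this subtraction set, G(n) = n mod 7 (period = max + 1 = 7).
Pile 1 (size 43): G(43) = 43 mod 7 = 1
Pile 2 (size 55): G(55) = 55 mod 7 = 6
Total Grundy value = XOR of all: 1 XOR 6 = 7

7


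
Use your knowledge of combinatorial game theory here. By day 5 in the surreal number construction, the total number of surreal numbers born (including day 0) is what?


Day 0: {|} = 0 is born. Count = 1.
Day n: the number of surreal numbers born by day n is 2^(n+1) - 1.
By day 0: 2^1 - 1 = 1
By day 1: 2^2 - 1 = 3
By day 2: 2^3 - 1 = 7
By day 3: 2^4 - 1 = 15
By day 4: 2^5 - 1 = 31
By day 5: 2^6 - 1 = 63
By day 5: 63 surreal numbers.

63


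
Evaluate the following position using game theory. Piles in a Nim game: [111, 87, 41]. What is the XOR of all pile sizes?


We need the XOR (exclusive or) of all pile sizes.
After XOR-ing pile 1 (size 111): 0 XOR 111 = 111
After XOR-ing pile 2 (size 87): 111 XOR 87 = 56
After XOR-ing pile 3 (size 41): 56 XOR 41 = 17
The Nim-value of this position is 17.

17


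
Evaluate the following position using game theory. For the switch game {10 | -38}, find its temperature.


The game is {10 | -38}, a switch {a | b} with numbers a > b.
Cooling {a | b} by t gives {a - t | b + t}, which stops being hot when a - t = b + t, i.e. at t = (a - b)/2. So the temperature of a switch is (a - b)/2.
Temperature = (Left option - Right option) / 2
= (10 - (-38)) / 2
= 48 / 2
= 24

24


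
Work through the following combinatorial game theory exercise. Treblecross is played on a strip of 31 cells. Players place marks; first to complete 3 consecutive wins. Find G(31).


Treblecross: place X on empty cells; 3-in-a-row wins.
Playing within two cells of an existing X lets the opponent win at once, so sensible play treats the cells i-2..i+2 around each X as dead. The player left with no safe cell loses, so this is a normal-play take-away game on strips of safe cells.
Placing X at cell i (0-indexed) of a strip of k safe cells leaves independent strips of sizes max(0, i-2) and max(0, k-i-3). Hence G(k) = mex{ G(max(0,i-2)) XOR G(max(0,k-i-3)) : 0 <= i < k }, with G(0) = 0.
G(1): splits (0,0):0^0=0 -> mex({0}) = 1
G(2): splits (0,0):0^0=0 -> mex({0}) = 1
G(3): splits (0,0):0^0=0 -> mex({0}) = 1
G(4): splits (0,1):0^1=1 (0,0):0^0=0 -> mex({0, 1}) = 2
G(5): splits (0,2):0^1=1 (0,1):0^1=1 (0,0):0^0=0 -> mex({0, 1}) = 2
G(6) = mex({1}) = 0
G(7) = mex({0, 1, 2}) = 3
G(8) = mex({0, 1, 2}) = 3
G(9) = mex({0, 2}) = 1
G(10) = mex({0, 2, 3}) = 1
G(11) = mex({0, 3}) = 1
G(12) = mex({1, 3}) = 0
G(13) = mex({0, 1, 2, 3}) = 4
G(14) = mex({0, 1, 2}) = 3
G(15) = mex({0, 1, 2}) = 3
G(16) = mex({0, 1, 2, 4}) = 3
G(17) = mex({0, 1, 3, 4}) = 2
G(18) = mex({0, 1, 3, 4}) = 2
G(19) = mex({0, 1, 3, 5}) = 2
G(20) = mex({0, 1, 2, 3, 5}) = 4
G(21) = mex({0, 1, 2, 3, 5}) = 4
G(22) = mex({1, 2, 6}) = 0
G(23) = mex({0, 1, 2, 3, 4, 6}) = 5
G(24) = mex({0, 1, 2, 3, 4}) = 5
G(25) = mex({0, 1, 3, 4, 7}) = 2
G(26) = mex({0, 1, 3, 4, 5, 7}) = 2
G(27) = mex({0, 1, 3, 5}) = 2
G(28) = mex({0, 1, 2, 5}) = 3
G(29) = mex({0, 1, 2, 4, 5, 6}) = 3
G(30) = mex({1, 2, 4, 6}) = 0
G(31) = mex({0, 1, 2, 3, 4, 6}) = 5
Therefore G(31) = 5.

5


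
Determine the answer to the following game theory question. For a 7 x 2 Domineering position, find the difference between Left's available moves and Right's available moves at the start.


Board is 7 x 2 (rows x cols).
Left (vertical) placements: (rows-1) * cols = 6 * 2 = 12
Right (horizontal) placements: rows * (cols-1) = 7 * 1 = 7
Advantage = Left - Right = 12 - 7 = 5

5


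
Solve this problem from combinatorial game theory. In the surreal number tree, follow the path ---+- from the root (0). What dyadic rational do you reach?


Sign expansion: ---+-
Rule: track bounds (lo, hi), initially (-inf, +inf). On '+', the current value becomes lo and we move to the simplest number in (value, hi): value + 1 if hi = +inf, otherwise the midpoint (value + hi)/2. On '-', the current value becomes hi and we move to value - 1 if lo = -inf, otherwise the midpoint (lo + value)/2.
Start at 0.
Step 1: sign = -, move left. Bounds: (-inf, 0). Value = -1
Step 2: sign = -, move left. Bounds: (-inf, -1). Value = -2
Step 3: sign = -, move left. Bounds: (-inf, -2). Value = -3
Step 4: sign = +, move right. Bounds: (-3, -2). Value = -5/2
Step 5: sign = -, move left. Bounds: (-3, -5/2). Value = -11/4
The surreal number with sign expansion ---+- is -11/4.

-11/4


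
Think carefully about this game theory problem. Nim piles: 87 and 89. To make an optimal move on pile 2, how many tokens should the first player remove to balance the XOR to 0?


Piles: 87 and 89
Current XOR: 87 XOR 89 = 14 (non-zero, so this is an N-position).
To make the XOR zero, we need to find a move that balances the piles.
For pile 2 (size 89): target = 89 XOR 14 = 87
We reduce pile 2 from 89 to 87.
Tokens removed: 89 - 87 = 2
Verification: 87 XOR 87 = 0

2


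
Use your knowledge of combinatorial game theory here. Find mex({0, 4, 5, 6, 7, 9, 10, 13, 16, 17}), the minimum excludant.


Set = {0, 4, 5, 6, 7, 9, 10, 13, 16, 17}
0 is in the set.
1 is NOT in the set. This is the mex.
mex = 1

1


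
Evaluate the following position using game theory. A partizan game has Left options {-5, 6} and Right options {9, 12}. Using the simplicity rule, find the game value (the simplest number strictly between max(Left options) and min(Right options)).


Left options: {-5, 6}, max = 6
Right options: {9, 12}, min = 9
All options are numbers and max(Left) < min(Right), so by the simplicity theorem the value is the simplest (earliest-born) number strictly between 6 and 9.
Integers 7 through 8 all lie strictly between 6 and 9.
Among integers, the simplest (lowest birthday = smallest |n|; 0 is born on day 0, +-n on day n) is 7.
No non-integer in the interval can be simpler: if x is a non-integer in the interval, then floor(x) or ceil(x) also lies in the interval (the interval contains an integer), and both are proper prefixes of x's sign expansion, i.e. born earlier. So the game value is 7.
Game value = 7

7


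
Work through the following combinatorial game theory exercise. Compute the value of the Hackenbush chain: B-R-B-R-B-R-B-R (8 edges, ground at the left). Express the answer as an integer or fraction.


Edges (from ground): B-R-B-R-B-R-B-R
By Berlekamp's sign-expansion rule, a Blue-Red Hackenbush stalk has the value of the surreal number whose sign sequence is the edge sequence with B -> + and R -> -.
Sign sequence: +-+-+-+-
Trace the sign expansion in the surreal number tree, starting from 0:
Edge 1: B (sign +) -> bounds (0, +inf), value = 1
Edge 2: R (sign -) -> bounds (0, 1), value = 1/2
Edge 3: B (sign +) -> bounds (1/2, 1), value = 3/4
Edge 4: R (sign -) -> bounds (1/2, 3/4), value = 5/8
Edge 5: B (sign +) -> bounds (5/8, 3/4), value = 11/16
Edge 6: R (sign -) -> bounds (5/8, 11/16), value = 21/32
Edge 7: B (sign +) -> bounds (21/32, 11/16), value = 43/64
Edge 8: R (sign -) -> bounds (21/32, 43/64), value = 85/128
Game value = 85/128

85/128


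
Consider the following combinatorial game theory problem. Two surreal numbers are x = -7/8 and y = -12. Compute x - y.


x = -7/8, y = -12
Converting to common denominator: 8
x = -7/8, y = -96/8
x - y = -7/8 - -12 = 89/8

89/8


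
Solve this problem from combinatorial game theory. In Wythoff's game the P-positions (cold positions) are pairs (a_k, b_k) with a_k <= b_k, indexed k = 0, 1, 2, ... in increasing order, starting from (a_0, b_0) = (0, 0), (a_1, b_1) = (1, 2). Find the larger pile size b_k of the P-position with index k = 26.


By Wythoff's theorem, a_k = floor(k * phi) and b_k = floor(k * phi^2) = a_k + k, where phi = (1 + sqrt(5))/2 is the golden ratio.
phi = (1 + sqrt(5))/2 = 1.618034
phi^2 = phi + 1 = 2.618034
k = 26
k * phi^2 = 26 * 2.618034 = 68.068884
b_26 = floor(k * phi^2) = 68 (check: a_26 + k = 42 + 26 = 68)

68


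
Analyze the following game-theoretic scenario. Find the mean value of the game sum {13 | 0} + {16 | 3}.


G1 = {13 | 0}, G2 = {16 | 3}
Each is a switch {a | b} with numbers a > b; its mean value is (a + b)/2, and mean value is additive over game sums: m(G1 + G2) = m(G1) + m(G2).
Mean of G1 = (13 + (0))/2 = 13/2 = 13/2
Mean of G2 = (16 + (3))/2 = 19/2 = 19/2
Mean of G1 + G2 = 13/2 + 19/2 = 16

16
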